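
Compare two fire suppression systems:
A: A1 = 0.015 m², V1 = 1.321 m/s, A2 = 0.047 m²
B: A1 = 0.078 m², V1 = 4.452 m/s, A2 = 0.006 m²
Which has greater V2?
V2(A) = 0.4216 m/s, V2(B) = 57.88 m/s. Answer: B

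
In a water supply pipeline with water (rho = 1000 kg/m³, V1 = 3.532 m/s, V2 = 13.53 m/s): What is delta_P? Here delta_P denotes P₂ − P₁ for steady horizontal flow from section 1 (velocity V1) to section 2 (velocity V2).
Formula: \Delta P = \frac{1}{2} \rho (V_1^2 - V_2^2)
delta_P = 0.5·1000·(3.532² − 13.53²)/1000 = -85.29 kPa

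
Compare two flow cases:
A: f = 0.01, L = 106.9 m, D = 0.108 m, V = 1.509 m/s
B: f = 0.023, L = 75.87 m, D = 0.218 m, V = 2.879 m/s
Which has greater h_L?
h_L(A) = 1.149 m, h_L(B) = 3.382 m. Answer: B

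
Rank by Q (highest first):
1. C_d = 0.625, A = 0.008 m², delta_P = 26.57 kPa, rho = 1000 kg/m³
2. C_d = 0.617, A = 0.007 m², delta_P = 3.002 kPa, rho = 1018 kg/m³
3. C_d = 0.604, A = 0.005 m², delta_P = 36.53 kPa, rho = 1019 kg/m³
Case 1: Q = 36.45 L/s
Case 2: Q = 10.49 L/s
Case 3: Q = 25.57 L/s
Ranking (highest first): 1, 3, 2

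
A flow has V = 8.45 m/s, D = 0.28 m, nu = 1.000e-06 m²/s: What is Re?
Formula: Re = \frac{V D}{\nu}
Re = 8.45·0.28/1.000e-06 = 2.366e+06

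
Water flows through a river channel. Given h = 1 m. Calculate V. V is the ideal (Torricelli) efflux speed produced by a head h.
Formula: V = \sqrt{2 g h}
V = √(2·9.81·1) = 4.429 m/s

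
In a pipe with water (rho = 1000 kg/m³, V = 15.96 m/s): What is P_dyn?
Formula: P_{dyn} = \frac{1}{2} \rho V^2
P_dyn = 0.5·1000·15.96²/1000 = 127.4 kPa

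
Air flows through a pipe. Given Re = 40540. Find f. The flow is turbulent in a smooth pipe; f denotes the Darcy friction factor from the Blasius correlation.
Formula: f = \frac{0.316}{Re^{0.25}}
f = 0.316/40540^0.25 = 0.02227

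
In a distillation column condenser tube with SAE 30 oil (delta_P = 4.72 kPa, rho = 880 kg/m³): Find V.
Formula: V = \sqrt{\frac{2 \Delta P}{\rho}}
V = √(2·(4.72·1000)/880) = 3.275 m/s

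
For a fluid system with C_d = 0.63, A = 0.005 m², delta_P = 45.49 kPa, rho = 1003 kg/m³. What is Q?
Formula: Q = C_d A \sqrt{\frac{2 \Delta P}{\rho}}
Q = 0.63·0.005·√(2·(45.49·1000)/1003)·1000 = 30 L/s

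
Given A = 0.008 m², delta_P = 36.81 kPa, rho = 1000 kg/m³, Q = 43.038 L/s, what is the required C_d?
Formula: Q = C_d A \sqrt{\frac{2 \Delta P}{\rho}}
Substituting knowns: 43.038 = C_d·0.008·√(2·(36.81·1000)/1000)·1000
Solving for C_d: C_d = (43.038/1000)/(0.008·√(2·(36.81·1000)/1000)) = 0.627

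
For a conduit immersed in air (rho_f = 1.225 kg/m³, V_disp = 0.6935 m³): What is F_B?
Formula: F_B = \rho_f g V_{disp}
F_B = 1.225·9.81·0.6935 = 8.334 N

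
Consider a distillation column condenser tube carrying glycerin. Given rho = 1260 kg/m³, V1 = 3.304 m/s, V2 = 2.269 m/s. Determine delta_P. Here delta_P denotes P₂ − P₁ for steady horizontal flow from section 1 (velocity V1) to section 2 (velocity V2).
Formula: \Delta P = \frac{1}{2} \rho (V_1^2 - V_2^2)
delta_P = 0.5·1260·(3.304² − 2.269²)/1000 = 3.634 kPa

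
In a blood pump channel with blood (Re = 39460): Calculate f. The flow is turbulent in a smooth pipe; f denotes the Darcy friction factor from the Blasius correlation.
Formula: f = \frac{0.316}{Re^{0.25}}
f = 0.316/39460^0.25 = 0.02242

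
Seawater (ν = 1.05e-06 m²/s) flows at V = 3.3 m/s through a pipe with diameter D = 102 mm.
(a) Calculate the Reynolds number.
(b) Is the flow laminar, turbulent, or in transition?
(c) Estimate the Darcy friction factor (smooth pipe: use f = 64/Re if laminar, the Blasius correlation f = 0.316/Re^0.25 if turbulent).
(a) Re = V·D/ν = 3.3·0.102/1.05e-06 = 320570
(b) Flow regime: turbulent (Re > 4000)
(c) Friction factor: f = 0.316/Re^0.25 = 0.316/320570^0.25 = 0.01328 (Blasius is strictly valid for Re ≲ 1e5; used here as the smooth-pipe estimate the problem specifies)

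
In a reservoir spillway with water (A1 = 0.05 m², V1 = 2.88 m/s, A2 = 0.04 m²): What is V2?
Formula: V_2 = \frac{A_1 V_1}{A_2}
V2 = 0.05·2.88/0.04 = 3.6 m/s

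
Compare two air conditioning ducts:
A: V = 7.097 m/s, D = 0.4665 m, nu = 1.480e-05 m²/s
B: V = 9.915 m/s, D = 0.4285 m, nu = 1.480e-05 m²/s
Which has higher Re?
Re(A) = 223699, Re(B) = 287066. Answer: B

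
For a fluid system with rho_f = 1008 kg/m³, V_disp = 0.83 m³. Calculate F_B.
Formula: F_B = \rho_f g V_{disp}
F_B = 1008·9.81·0.83 = 8207 N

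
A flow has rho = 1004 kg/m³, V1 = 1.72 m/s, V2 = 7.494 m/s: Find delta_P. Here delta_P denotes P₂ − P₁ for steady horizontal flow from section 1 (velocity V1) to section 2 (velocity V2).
Formula: \Delta P = \frac{1}{2} \rho (V_1^2 - V_2^2)
delta_P = 0.5·1004·(1.72² − 7.494²)/1000 = -26.71 kPa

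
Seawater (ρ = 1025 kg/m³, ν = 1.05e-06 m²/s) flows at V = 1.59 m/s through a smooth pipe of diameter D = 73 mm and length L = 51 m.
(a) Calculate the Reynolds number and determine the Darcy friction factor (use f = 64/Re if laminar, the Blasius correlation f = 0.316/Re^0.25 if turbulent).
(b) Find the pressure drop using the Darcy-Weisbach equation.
(a) Re = V·D/ν = 1.59·0.073/1.05e-06 = 110540 → turbulent (Re > 4000); f = 0.316/Re^0.25 = 0.316/110540^0.25 = 0.01733 (Blasius is strictly valid for Re ≲ 1e5; used here as the smooth-pipe estimate the problem specifies)
(b) Darcy-Weisbach: ΔP = f·(L/D)·½ρV²/1000 = 0.01733·(51/0.073)·½·1025·1.59²/1000 = 15.69 kPa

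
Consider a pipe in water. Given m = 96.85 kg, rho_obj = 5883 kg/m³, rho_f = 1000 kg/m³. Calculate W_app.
Formula: W_{app} = mg\left(1 - \frac{\rho_f}{\rho_{obj}}\right)
W_app = 96.85·9.81·(1 − 1000/5883) = 788.6 N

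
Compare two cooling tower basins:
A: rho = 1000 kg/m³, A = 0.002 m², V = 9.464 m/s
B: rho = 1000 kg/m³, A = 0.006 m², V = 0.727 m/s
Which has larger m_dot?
m_dot(A) = 18.93 kg/s, m_dot(B) = 4.362 kg/s. Answer: A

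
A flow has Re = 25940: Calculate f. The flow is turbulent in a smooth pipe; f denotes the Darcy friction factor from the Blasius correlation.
Formula: f = \frac{0.316}{Re^{0.25}}
f = 0.316/25940^0.25 = 0.0249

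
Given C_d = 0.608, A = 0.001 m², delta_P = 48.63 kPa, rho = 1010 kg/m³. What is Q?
Formula: Q = C_d A \sqrt{\frac{2 \Delta P}{\rho}}
Q = 0.608·0.001·√(2·(48.63·1000)/1010)·1000 = 5.966 L/s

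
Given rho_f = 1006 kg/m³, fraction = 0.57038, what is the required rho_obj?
Formula: f_{sub} = \frac{\rho_{obj}}{\rho_f}
Substituting knowns: 0.57038 = rho_obj/1006
Solving for rho_obj: rho_obj = 0.57038·1006 = 573.8 kg/m³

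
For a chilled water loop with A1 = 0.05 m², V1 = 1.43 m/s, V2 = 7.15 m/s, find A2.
Formula: V_2 = \frac{A_1 V_1}{A_2}
Substituting knowns: 7.15 = 0.05·1.43/A2
Solving for A2: A2 = 0.05·1.43/7.15 = 0.01 m²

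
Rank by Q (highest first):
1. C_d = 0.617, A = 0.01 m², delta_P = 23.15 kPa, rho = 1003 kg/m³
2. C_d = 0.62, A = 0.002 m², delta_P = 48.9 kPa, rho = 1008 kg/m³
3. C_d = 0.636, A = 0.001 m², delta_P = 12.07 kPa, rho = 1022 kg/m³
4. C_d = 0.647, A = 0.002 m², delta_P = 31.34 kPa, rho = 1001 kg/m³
Case 1: Q = 41.92 L/s
Case 2: Q = 12.21 L/s
Case 3: Q = 3.091 L/s
Case 4: Q = 10.24 L/s
Ranking (highest first): 1, 2, 4, 3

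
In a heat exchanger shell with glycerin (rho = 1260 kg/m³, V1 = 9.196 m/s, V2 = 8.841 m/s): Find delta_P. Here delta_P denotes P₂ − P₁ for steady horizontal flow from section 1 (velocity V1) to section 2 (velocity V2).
Formula: \Delta P = \frac{1}{2} \rho (V_1^2 - V_2^2)
delta_P = 0.5·1260·(9.196² − 8.841²)/1000 = 4.034 kPa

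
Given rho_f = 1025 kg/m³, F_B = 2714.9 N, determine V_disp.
Formula: F_B = \rho_f g V_{disp}
Substituting knowns: 2714.9 = 1025·9.81·V_disp
Solving for V_disp: V_disp = 2714.9/(1025·9.81) = 0.27 m³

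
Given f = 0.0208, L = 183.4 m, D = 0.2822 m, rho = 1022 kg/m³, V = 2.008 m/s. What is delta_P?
Formula: \Delta P = f \frac{L}{D} \frac{\rho V^2}{2}
delta_P = 0.0208·(183.4/0.2822)·0.5·1022·2.008²/1000 = 27.85 kPa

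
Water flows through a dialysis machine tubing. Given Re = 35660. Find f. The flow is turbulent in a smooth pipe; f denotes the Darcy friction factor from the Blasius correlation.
Formula: f = \frac{0.316}{Re^{0.25}}
f = 0.316/35660^0.25 = 0.023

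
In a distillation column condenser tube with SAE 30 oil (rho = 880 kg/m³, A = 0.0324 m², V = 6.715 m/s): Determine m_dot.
Formula: \dot{m} = \rho A V
m_dot = 880·0.0324·6.715 = 191.5 kg/s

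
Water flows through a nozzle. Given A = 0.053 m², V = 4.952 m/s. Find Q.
Formula: Q = A V
Q = 0.053·4.952·1000 = 262.5 L/s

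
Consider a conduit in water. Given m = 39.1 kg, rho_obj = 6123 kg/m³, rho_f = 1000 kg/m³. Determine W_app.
Formula: W_{app} = mg\left(1 - \frac{\rho_f}{\rho_{obj}}\right)
W_app = 39.1·9.81·(1 − 1000/6123) = 320.9 N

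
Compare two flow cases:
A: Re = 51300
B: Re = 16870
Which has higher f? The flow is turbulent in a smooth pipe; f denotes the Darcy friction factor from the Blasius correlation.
f(A) = 0.021, f(B) = 0.02773. Answer: B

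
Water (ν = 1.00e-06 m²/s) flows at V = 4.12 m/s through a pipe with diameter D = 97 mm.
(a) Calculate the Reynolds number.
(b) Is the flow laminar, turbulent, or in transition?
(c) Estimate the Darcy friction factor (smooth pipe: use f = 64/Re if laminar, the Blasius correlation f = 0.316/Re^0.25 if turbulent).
(a) Re = V·D/ν = 4.12·0.097/1.00e-06 = 399640
(b) Flow regime: turbulent (Re > 4000)
(c) Friction factor: f = 0.316/Re^0.25 = 0.316/399640^0.25 = 0.01257 (Blasius is strictly valid for Re ≲ 1e5; used here as the smooth-pipe estimate the problem specifies)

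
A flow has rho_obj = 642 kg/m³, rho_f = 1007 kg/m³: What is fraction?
Formula: f_{sub} = \frac{\rho_{obj}}{\rho_f}
fraction = 642/1007 = 0.6375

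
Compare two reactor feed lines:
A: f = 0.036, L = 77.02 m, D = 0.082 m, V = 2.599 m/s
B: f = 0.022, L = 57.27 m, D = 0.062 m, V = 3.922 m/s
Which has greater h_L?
h_L(A) = 11.64 m, h_L(B) = 15.93 m. Answer: B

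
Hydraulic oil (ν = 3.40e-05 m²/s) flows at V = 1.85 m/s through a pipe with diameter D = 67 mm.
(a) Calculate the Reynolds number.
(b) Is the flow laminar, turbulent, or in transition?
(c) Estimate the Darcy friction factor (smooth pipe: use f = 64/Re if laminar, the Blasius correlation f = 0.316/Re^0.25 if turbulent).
(a) Re = V·D/ν = 1.85·0.067/3.40e-05 = 3645.6
(b) Flow regime: transition (2300 ≤ Re ≤ 4000)
(c) Friction factor: f ≈ 0.04 (transitional regime, no simple correlation)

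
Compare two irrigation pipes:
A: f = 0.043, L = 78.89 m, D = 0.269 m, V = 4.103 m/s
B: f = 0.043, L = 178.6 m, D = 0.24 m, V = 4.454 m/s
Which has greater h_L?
h_L(A) = 10.82 m, h_L(B) = 32.35 m. Answer: B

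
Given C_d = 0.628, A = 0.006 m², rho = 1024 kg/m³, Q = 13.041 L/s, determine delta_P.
Formula: Q = C_d A \sqrt{\frac{2 \Delta P}{\rho}}
Substituting knowns: 13.041 = 0.628·0.006·√(2·(delta_P·1000)/1024)·1000
Solving for delta_P: delta_P = ((13.041/1000)/(0.628·0.006))²·1024/2/1000 = 6.133 kPa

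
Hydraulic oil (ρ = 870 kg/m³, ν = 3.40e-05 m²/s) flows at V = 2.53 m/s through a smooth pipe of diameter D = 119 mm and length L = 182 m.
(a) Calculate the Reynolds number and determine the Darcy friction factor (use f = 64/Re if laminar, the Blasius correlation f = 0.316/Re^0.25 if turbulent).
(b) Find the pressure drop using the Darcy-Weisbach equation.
(a) Re = V·D/ν = 2.53·0.119/3.40e-05 = 8855 → turbulent (Re > 4000); f = 0.316/Re^0.25 = 0.316/8855^0.25 = 0.032575
(b) Darcy-Weisbach: ΔP = f·(L/D)·½ρV²/1000 = 0.032575·(182/0.119)·½·870·2.53²/1000 = 138.7 kPa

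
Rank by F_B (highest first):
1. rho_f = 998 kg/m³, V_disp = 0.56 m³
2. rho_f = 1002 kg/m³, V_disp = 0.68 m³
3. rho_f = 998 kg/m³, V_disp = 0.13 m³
Case 1: F_B = 5483 N
Case 2: F_B = 6684 N
Case 3: F_B = 1273 N
Ranking (highest first): 2, 1, 3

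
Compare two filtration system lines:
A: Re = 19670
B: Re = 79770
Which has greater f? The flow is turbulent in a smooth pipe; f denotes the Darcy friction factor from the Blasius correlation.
f(A) = 0.02668, f(B) = 0.0188. Answer: A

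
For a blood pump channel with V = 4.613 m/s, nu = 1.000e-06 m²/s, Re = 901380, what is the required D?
Formula: Re = \frac{V D}{\nu}
Substituting knowns: 901380 = 4.613·D/1.000e-06
Solving for D: D = 901380·1.000e-06/4.613 = 0.1954 m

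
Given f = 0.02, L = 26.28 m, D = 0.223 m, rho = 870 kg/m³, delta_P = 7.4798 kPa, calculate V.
Formula: \Delta P = f \frac{L}{D} \frac{\rho V^2}{2}
Substituting knowns: 7.4798 = 0.02·(26.28/0.223)·0.5·870·V²/1000
Solving for V: V = √((7.4798·1000)/(0.02·(26.28/0.223)·0.5·870)) = 2.701 m/s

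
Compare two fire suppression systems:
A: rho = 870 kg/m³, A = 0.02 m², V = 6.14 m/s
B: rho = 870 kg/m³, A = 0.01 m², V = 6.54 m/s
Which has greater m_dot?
m_dot(A) = 106.8 kg/s, m_dot(B) = 56.9 kg/s. Answer: A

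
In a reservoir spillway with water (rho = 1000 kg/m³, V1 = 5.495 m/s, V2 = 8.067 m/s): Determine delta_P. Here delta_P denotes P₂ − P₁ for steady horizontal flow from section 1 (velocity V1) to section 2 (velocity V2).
Formula: \Delta P = \frac{1}{2} \rho (V_1^2 - V_2^2)
delta_P = 0.5·1000·(5.495² − 8.067²)/1000 = -17.44 kPa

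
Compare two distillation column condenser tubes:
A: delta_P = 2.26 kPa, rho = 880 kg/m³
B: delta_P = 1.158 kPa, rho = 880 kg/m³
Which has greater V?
V(A) = 2.266 m/s, V(B) = 1.622 m/s. Answer: A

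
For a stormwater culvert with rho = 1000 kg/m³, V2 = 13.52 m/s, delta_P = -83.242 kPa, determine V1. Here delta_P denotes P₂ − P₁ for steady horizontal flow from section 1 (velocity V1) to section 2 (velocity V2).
Formula: \Delta P = \frac{1}{2} \rho (V_1^2 - V_2^2)
Substituting knowns: -83.242 = 0.5·1000·(V1² − 13.52²)/1000
Solving for V1: V1 = √(13.52² + 2·(-83.242·1000)/1000) = 4.038 m/s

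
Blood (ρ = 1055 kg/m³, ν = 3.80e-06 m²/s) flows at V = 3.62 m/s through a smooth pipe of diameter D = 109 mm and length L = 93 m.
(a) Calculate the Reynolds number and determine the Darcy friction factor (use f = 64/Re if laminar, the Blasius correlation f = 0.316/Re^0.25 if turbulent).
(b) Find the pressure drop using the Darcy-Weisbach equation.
(a) Re = V·D/ν = 3.62·0.109/3.80e-06 = 103840 → turbulent (Re > 4000); f = 0.316/Re^0.25 = 0.316/103840^0.25 = 0.017603 (Blasius is strictly valid for Re ≲ 1e5; used here as the smooth-pipe estimate the problem specifies)
(b) Darcy-Weisbach: ΔP = f·(L/D)·½ρV²/1000 = 0.017603·(93/0.109)·½·1055·3.62²/1000 = 103.8 kPa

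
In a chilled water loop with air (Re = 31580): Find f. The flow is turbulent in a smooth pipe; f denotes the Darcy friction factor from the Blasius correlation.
Formula: f = \frac{0.316}{Re^{0.25}}
f = 0.316/31580^0.25 = 0.0237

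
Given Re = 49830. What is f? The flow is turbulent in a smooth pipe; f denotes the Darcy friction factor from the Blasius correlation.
Formula: f = \frac{0.316}{Re^{0.25}}
f = 0.316/49830^0.25 = 0.02115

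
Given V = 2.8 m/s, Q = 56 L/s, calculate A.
Formula: Q = A V
Substituting knowns: 56 = A·2.8·1000
Solving for A: A = (56/1000)/2.8 = 0.02 m²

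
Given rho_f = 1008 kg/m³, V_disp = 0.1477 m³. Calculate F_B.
Formula: F_B = \rho_f g V_{disp}
F_B = 1008·9.81·0.1477 = 1461 N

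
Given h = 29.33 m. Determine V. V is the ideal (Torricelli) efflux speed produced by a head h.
Formula: V = \sqrt{2 g h}
V = √(2·9.81·29.33) = 23.99 m/s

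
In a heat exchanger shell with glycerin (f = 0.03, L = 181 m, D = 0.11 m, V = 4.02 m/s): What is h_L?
Formula: h_L = f \frac{L}{D} \frac{V^2}{2g}
h_L = 0.03·(181/0.11)·4.02²/(2·9.81) = 40.66 m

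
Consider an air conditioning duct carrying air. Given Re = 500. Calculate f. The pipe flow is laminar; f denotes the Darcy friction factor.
Formula: f = \frac{64}{Re}
f = 64/500 = 0.128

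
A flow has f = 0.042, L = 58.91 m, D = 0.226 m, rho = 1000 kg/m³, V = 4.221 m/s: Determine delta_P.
Formula: \Delta P = f \frac{L}{D} \frac{\rho V^2}{2}
delta_P = 0.042·(58.91/0.226)·0.5·1000·4.221²/1000 = 97.53 kPa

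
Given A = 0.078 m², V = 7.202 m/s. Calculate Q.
Formula: Q = A V
Q = 0.078·7.202·1000 = 561.8 L/s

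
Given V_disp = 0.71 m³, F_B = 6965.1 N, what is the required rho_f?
Formula: F_B = \rho_f g V_{disp}
Substituting knowns: 6965.1 = rho_f·9.81·0.71
Solving for rho_f: rho_f = 6965.1/(9.81·0.71) = 1000 kg/m³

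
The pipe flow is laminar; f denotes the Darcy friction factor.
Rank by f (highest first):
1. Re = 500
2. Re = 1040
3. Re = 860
Case 1: f = 0.128
Case 2: f = 0.06154
Case 3: f = 0.07442
Ranking (highest first): 1, 3, 2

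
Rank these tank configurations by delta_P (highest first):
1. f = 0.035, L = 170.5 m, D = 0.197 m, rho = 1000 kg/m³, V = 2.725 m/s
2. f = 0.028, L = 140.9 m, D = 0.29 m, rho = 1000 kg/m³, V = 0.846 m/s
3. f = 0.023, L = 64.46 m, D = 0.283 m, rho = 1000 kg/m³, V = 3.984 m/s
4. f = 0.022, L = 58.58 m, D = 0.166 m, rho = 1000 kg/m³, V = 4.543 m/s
Case 1: delta_P = 112.5 kPa
Case 2: delta_P = 4.868 kPa
Case 3: delta_P = 41.58 kPa
Case 4: delta_P = 80.12 kPa
Ranking (highest first): 1, 4, 3, 2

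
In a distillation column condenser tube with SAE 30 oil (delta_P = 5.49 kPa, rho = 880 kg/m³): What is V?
Formula: V = \sqrt{\frac{2 \Delta P}{\rho}}
V = √(2·(5.49·1000)/880) = 3.532 m/s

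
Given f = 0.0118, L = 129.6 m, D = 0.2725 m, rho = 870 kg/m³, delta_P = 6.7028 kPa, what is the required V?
Formula: \Delta P = f \frac{L}{D} \frac{\rho V^2}{2}
Substituting knowns: 6.7028 = 0.0118·(129.6/0.2725)·0.5·870·V²/1000
Solving for V: V = √((6.7028·1000)/(0.0118·(129.6/0.2725)·0.5·870)) = 1.657 m/s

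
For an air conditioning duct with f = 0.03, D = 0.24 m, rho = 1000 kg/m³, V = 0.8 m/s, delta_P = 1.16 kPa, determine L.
Formula: \Delta P = f \frac{L}{D} \frac{\rho V^2}{2}
Substituting knowns: 1.16 = 0.03·(L/0.24)·0.5·1000·0.8²/1000
Solving for L: L = (1.16·1000)·0.24/(0.03·0.5·1000·0.8²) = 29 m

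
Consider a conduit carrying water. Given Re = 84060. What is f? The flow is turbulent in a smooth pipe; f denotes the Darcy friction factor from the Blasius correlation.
Formula: f = \frac{0.316}{Re^{0.25}}
f = 0.316/84060^0.25 = 0.01856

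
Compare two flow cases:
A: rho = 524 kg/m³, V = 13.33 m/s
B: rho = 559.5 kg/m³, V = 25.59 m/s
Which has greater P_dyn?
P_dyn(A) = 46.55 kPa, P_dyn(B) = 183.2 kPa. Answer: B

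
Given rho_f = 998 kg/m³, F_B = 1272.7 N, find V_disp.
Formula: F_B = \rho_f g V_{disp}
Substituting knowns: 1272.7 = 998·9.81·V_disp
Solving for V_disp: V_disp = 1272.7/(998·9.81) = 0.13 m³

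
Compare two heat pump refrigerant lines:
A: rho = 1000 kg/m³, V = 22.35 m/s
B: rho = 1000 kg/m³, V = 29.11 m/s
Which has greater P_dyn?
P_dyn(A) = 249.8 kPa, P_dyn(B) = 423.7 kPa. Answer: B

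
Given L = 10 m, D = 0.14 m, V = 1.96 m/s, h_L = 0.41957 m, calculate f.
Formula: h_L = f \frac{L}{D} \frac{V^2}{2g}
Substituting knowns: 0.41957 = f·(10/0.14)·1.96²/(2·9.81)
Solving for f: f = 0.41957·2·9.81/((10/0.14)·1.96²) = 0.03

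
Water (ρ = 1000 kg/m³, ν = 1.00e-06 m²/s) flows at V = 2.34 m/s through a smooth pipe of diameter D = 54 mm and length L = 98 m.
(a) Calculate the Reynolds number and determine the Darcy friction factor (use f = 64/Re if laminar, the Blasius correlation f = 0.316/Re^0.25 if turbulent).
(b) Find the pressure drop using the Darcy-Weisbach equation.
(a) Re = V·D/ν = 2.34·0.054/1.00e-06 = 126360 → turbulent (Re > 4000); f = 0.316/Re^0.25 = 0.316/126360^0.25 = 0.01676 (Blasius is strictly valid for Re ≲ 1e5; used here as the smooth-pipe estimate the problem specifies)
(b) Darcy-Weisbach: ΔP = f·(L/D)·½ρV²/1000 = 0.01676·(98/0.054)·½·1000·2.34²/1000 = 83.27 kPa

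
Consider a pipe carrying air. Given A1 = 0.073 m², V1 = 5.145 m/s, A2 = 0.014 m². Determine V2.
Formula: V_2 = \frac{A_1 V_1}{A_2}
V2 = 0.073·5.145/0.014 = 26.83 m/s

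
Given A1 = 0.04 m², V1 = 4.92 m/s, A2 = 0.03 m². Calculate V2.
Formula: V_2 = \frac{A_1 V_1}{A_2}
V2 = 0.04·4.92/0.03 = 6.56 m/s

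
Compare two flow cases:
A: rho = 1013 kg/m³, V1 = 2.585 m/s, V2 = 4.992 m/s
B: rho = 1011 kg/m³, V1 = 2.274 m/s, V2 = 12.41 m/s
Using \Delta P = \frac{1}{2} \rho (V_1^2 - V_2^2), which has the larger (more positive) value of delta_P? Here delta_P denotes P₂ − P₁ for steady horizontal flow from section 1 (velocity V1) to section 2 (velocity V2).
delta_P(A) = -9.237 kPa, delta_P(B) = -75.24 kPa. Answer: A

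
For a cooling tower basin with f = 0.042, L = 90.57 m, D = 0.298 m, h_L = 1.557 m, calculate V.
Formula: h_L = f \frac{L}{D} \frac{V^2}{2g}
Substituting knowns: 1.557 = 0.042·(90.57/0.298)·V²/(2·9.81)
Solving for V: V = √(1.557·2·9.81/(0.042·(90.57/0.298))) = 1.547 m/s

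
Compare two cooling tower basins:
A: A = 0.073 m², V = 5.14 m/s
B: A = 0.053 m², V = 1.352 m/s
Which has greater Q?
Q(A) = 375.2 L/s, Q(B) = 71.66 L/s. Answer: A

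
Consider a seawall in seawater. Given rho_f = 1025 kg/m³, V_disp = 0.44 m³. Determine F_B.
Formula: F_B = \rho_f g V_{disp}
F_B = 1025·9.81·0.44 = 4424 N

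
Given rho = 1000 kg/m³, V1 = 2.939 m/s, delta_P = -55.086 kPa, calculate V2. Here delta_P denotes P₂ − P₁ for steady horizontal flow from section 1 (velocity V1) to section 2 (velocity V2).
Formula: \Delta P = \frac{1}{2} \rho (V_1^2 - V_2^2)
Substituting knowns: -55.086 = 0.5·1000·(2.939² − V2²)/1000
Solving for V2: V2 = √(2.939² − 2·(-55.086·1000)/1000) = 10.9 m/s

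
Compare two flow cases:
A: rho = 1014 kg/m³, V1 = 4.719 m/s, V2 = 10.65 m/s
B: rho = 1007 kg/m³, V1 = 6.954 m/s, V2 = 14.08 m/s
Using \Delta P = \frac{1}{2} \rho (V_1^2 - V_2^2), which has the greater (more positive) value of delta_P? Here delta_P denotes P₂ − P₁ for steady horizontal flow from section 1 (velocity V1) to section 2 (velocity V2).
delta_P(A) = -46.21 kPa, delta_P(B) = -75.47 kPa. Answer: A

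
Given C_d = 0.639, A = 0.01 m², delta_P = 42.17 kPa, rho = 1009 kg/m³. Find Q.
Formula: Q = C_d A \sqrt{\frac{2 \Delta P}{\rho}}
Q = 0.639·0.01·√(2·(42.17·1000)/1009)·1000 = 58.42 L/s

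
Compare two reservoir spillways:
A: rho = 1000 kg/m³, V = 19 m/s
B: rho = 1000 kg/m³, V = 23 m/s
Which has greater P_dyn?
P_dyn(A) = 180.5 kPa, P_dyn(B) = 264.5 kPa. Answer: B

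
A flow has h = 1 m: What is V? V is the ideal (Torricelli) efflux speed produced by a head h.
Formula: V = \sqrt{2 g h}
V = √(2·9.81·1) = 4.429 m/s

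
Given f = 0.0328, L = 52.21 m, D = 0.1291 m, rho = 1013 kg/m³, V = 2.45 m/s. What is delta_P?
Formula: \Delta P = f \frac{L}{D} \frac{\rho V^2}{2}
delta_P = 0.0328·(52.21/0.1291)·0.5·1013·2.45²/1000 = 40.33 kPa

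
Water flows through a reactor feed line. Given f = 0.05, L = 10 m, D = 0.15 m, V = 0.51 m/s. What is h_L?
Formula: h_L = f \frac{L}{D} \frac{V^2}{2g}
h_L = 0.05·(10/0.15)·0.51²/(2·9.81) = 0.04419 m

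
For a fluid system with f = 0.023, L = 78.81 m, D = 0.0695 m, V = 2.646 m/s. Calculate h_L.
Formula: h_L = f \frac{L}{D} \frac{V^2}{2g}
h_L = 0.023·(78.81/0.0695)·2.646²/(2·9.81) = 9.307 m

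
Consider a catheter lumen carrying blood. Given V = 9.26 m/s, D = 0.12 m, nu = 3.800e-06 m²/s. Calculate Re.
Formula: Re = \frac{V D}{\nu}
Re = 9.26·0.12/3.800e-06 = 292421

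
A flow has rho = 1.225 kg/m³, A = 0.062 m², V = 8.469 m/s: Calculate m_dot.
Formula: \dot{m} = \rho A V
m_dot = 1.225·0.062·8.469 = 0.6432 kg/s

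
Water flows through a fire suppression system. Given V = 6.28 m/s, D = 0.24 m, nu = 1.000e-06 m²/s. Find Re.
Formula: Re = \frac{V D}{\nu}
Re = 6.28·0.24/1.000e-06 = 1.507e+06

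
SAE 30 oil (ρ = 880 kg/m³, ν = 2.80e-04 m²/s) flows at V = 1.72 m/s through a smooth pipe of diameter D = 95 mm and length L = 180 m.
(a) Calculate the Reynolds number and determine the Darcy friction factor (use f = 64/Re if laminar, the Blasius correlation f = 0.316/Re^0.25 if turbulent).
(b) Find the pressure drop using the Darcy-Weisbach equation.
(a) Re = V·D/ν = 1.72·0.095/2.80e-04 = 583.57 → laminar (Re < 2300); f = 64/Re = 64/583.57 = 0.10967
(b) Darcy-Weisbach: ΔP = f·(L/D)·½ρV²/1000 = 0.10967·(180/0.095)·½·880·1.72²/1000 = 270.5 kPa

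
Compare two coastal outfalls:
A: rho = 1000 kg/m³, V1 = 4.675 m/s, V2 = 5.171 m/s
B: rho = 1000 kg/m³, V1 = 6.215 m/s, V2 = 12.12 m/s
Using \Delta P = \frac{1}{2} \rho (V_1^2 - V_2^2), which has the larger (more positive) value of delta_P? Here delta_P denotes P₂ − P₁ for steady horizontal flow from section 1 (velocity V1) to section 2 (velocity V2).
delta_P(A) = -2.442 kPa, delta_P(B) = -54.13 kPa. Answer: A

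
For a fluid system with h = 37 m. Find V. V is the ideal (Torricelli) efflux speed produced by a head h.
Formula: V = \sqrt{2 g h}
V = √(2·9.81·37) = 26.94 m/s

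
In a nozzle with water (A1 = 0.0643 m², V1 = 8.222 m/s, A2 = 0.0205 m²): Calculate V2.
Formula: V_2 = \frac{A_1 V_1}{A_2}
V2 = 0.0643·8.222/0.0205 = 25.79 m/s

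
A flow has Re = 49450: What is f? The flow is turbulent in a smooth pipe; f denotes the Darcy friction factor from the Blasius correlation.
Formula: f = \frac{0.316}{Re^{0.25}}
f = 0.316/49450^0.25 = 0.02119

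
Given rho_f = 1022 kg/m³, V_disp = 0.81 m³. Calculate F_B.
Formula: F_B = \rho_f g V_{disp}
F_B = 1022·9.81·0.81 = 8121 N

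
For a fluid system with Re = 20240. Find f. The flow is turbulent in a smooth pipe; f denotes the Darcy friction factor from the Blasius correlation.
Formula: f = \frac{0.316}{Re^{0.25}}
f = 0.316/20240^0.25 = 0.02649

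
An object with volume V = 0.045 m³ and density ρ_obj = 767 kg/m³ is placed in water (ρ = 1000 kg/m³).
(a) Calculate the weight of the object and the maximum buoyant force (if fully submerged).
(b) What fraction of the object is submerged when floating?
(a) W=rho_obj*g*V=767*9.81*0.045=338.6 N; F_B(max)=rho*g*V=1000*9.81*0.045=441.4 N
(b) Floating fraction=rho_obj/rho=767/1000=0.767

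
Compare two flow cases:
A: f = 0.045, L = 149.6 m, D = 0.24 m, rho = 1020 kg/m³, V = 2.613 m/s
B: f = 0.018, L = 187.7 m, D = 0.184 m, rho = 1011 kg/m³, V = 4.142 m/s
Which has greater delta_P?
delta_P(A) = 97.67 kPa, delta_P(B) = 159.2 kPa. Answer: B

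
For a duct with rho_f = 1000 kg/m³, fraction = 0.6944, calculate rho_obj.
Formula: f_{sub} = \frac{\rho_{obj}}{\rho_f}
Substituting knowns: 0.6944 = rho_obj/1000
Solving for rho_obj: rho_obj = 0.6944·1000 = 694.4 kg/m³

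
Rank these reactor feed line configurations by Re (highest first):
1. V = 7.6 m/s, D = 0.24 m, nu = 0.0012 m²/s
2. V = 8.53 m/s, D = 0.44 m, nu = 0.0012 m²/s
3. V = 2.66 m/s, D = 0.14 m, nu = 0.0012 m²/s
Case 1: Re = 1520
Case 2: Re = 3128
Case 3: Re = 310.3
Ranking (highest first): 2, 1, 3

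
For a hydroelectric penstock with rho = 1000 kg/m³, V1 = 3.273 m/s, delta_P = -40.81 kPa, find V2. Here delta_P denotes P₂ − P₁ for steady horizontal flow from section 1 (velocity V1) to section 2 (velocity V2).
Formula: \Delta P = \frac{1}{2} \rho (V_1^2 - V_2^2)
Substituting knowns: -40.81 = 0.5·1000·(3.273² − V2²)/1000
Solving for V2: V2 = √(3.273² − 2·(-40.81·1000)/1000) = 9.609 m/s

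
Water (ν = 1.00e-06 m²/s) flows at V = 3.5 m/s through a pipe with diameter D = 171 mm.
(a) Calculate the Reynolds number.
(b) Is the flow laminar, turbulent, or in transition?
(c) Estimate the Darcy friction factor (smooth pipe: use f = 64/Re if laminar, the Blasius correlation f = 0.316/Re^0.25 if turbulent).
(a) Re = V·D/ν = 3.5·0.171/1.00e-06 = 598500
(b) Flow regime: turbulent (Re > 4000)
(c) Friction factor: f = 0.316/Re^0.25 = 0.316/598500^0.25 = 0.01136 (Blasius is strictly valid for Re ≲ 1e5; used here as the smooth-pipe estimate the problem specifies)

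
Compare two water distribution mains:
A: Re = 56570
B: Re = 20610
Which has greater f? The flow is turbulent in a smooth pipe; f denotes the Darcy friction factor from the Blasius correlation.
f(A) = 0.02049, f(B) = 0.02637. Answer: B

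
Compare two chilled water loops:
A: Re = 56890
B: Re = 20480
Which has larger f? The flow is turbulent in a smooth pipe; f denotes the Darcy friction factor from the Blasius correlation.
f(A) = 0.02046, f(B) = 0.02642. Answer: B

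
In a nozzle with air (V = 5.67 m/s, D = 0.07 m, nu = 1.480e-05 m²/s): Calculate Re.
Formula: Re = \frac{V D}{\nu}
Re = 5.67·0.07/1.480e-05 = 26818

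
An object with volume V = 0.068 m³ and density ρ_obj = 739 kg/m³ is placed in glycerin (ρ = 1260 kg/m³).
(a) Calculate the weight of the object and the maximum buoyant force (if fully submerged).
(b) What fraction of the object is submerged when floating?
(a) W=rho_obj*g*V=739*9.81*0.068=493.0 N; F_B(max)=rho*g*V=1260*9.81*0.068=840.5 N
(b) Floating fraction=rho_obj/rho=739/1260=0.587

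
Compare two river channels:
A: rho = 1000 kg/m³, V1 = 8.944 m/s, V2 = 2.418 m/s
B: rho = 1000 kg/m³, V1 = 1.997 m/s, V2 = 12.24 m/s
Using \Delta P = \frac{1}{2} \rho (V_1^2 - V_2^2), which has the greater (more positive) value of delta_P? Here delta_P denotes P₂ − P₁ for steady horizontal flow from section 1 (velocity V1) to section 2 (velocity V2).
delta_P(A) = 37.07 kPa, delta_P(B) = -72.91 kPa. Answer: A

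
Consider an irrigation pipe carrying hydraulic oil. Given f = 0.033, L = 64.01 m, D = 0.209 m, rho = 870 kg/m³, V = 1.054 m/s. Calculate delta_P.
Formula: \Delta P = f \frac{L}{D} \frac{\rho V^2}{2}
delta_P = 0.033·(64.01/0.209)·0.5·870·1.054²/1000 = 4.884 kPa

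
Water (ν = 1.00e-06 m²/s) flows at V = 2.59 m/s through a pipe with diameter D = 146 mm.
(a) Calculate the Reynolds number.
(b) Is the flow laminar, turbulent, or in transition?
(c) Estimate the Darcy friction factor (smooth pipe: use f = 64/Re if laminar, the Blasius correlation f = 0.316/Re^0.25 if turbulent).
(a) Re = V·D/ν = 2.59·0.146/1.00e-06 = 378140
(b) Flow regime: turbulent (Re > 4000)
(c) Friction factor: f = 0.316/Re^0.25 = 0.316/378140^0.25 = 0.01274 (Blasius is strictly valid for Re ≲ 1e5; used here as the smooth-pipe estimate the problem specifies)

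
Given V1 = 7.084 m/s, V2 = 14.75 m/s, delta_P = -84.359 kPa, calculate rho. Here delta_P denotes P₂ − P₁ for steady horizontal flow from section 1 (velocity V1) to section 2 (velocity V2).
Formula: \Delta P = \frac{1}{2} \rho (V_1^2 - V_2^2)
Substituting knowns: -84.359 = 0.5·rho·(7.084² − 14.75²)/1000
Solving for rho: rho = 2·(-84.359·1000)/(7.084² − 14.75²) = 1008 kg/m³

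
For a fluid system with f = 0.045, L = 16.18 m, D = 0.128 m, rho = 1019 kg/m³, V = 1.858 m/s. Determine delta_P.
Formula: \Delta P = f \frac{L}{D} \frac{\rho V^2}{2}
delta_P = 0.045·(16.18/0.128)·0.5·1019·1.858²/1000 = 10 kPa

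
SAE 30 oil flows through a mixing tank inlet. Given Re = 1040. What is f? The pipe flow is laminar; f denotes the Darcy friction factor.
Formula: f = \frac{64}{Re}
f = 64/1040 = 0.06154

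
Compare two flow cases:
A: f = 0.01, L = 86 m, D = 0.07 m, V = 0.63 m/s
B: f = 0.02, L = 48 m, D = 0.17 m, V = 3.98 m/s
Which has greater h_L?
h_L(A) = 0.2485 m, h_L(B) = 4.559 m. Answer: B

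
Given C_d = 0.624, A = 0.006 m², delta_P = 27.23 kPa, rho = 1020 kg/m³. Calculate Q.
Formula: Q = C_d A \sqrt{\frac{2 \Delta P}{\rho}}
Q = 0.624·0.006·√(2·(27.23·1000)/1020)·1000 = 27.36 L/s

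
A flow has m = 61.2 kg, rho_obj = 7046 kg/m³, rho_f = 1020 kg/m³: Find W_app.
Formula: W_{app} = mg\left(1 - \frac{\rho_f}{\rho_{obj}}\right)
W_app = 61.2·9.81·(1 − 1020/7046) = 513.5 N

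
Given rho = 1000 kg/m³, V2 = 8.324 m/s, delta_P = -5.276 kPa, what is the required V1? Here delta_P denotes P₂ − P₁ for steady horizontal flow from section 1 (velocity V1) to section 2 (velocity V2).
Formula: \Delta P = \frac{1}{2} \rho (V_1^2 - V_2^2)
Substituting knowns: -5.276 = 0.5·1000·(V1² − 8.324²)/1000
Solving for V1: V1 = √(8.324² + 2·(-5.276·1000)/1000) = 7.664 m/s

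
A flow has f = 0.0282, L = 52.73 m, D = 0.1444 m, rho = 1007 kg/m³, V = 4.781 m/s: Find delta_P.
Formula: \Delta P = f \frac{L}{D} \frac{\rho V^2}{2}
delta_P = 0.0282·(52.73/0.1444)·0.5·1007·4.781²/1000 = 118.5 kPa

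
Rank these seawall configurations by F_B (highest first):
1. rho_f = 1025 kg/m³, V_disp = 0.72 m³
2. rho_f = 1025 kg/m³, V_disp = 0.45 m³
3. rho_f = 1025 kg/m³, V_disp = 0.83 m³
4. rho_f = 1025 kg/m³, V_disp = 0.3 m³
Case 1: F_B = 7240 N
Case 2: F_B = 4525 N
Case 3: F_B = 8346 N
Case 4: F_B = 3017 N
Ranking (highest first): 3, 1, 2, 4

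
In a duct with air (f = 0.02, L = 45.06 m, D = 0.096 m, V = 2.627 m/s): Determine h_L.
Formula: h_L = f \frac{L}{D} \frac{V^2}{2g}
h_L = 0.02·(45.06/0.096)·2.627²/(2·9.81) = 3.302 m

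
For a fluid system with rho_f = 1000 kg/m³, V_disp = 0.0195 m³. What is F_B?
Formula: F_B = \rho_f g V_{disp}
F_B = 1000·9.81·0.0195 = 191.3 N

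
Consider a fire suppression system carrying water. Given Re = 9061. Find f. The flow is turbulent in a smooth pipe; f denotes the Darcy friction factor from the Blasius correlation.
Formula: f = \frac{0.316}{Re^{0.25}}
f = 0.316/9061^0.25 = 0.03239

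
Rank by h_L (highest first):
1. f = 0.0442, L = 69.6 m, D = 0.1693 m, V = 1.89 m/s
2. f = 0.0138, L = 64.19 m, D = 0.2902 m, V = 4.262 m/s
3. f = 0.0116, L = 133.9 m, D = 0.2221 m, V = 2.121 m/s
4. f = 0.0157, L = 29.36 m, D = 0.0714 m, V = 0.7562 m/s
Case 1: h_L = 3.308 m
Case 2: h_L = 2.826 m
Case 3: h_L = 1.604 m
Case 4: h_L = 0.1882 m
Ranking (highest first): 1, 2, 3, 4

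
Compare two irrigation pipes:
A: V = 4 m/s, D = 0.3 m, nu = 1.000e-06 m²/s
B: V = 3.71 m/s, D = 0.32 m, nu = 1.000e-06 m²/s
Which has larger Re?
Re(A) = 1.200e+06, Re(B) = 1.187e+06. Answer: A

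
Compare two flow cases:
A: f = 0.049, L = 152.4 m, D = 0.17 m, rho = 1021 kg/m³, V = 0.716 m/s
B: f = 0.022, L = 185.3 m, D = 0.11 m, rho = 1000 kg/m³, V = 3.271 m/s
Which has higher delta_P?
delta_P(A) = 11.5 kPa, delta_P(B) = 198.3 kPa. Answer: B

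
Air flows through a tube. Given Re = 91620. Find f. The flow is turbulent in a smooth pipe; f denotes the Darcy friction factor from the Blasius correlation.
Formula: f = \frac{0.316}{Re^{0.25}}
f = 0.316/91620^0.25 = 0.01816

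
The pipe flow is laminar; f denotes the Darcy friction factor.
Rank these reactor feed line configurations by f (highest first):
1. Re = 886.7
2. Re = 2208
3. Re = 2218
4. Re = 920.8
Case 1: f = 0.07218
Case 2: f = 0.02899
Case 3: f = 0.02885
Case 4: f = 0.0695
Ranking (highest first): 1, 4, 2, 3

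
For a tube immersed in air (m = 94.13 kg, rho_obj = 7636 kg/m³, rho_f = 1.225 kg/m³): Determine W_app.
Formula: W_{app} = mg\left(1 - \frac{\rho_f}{\rho_{obj}}\right)
W_app = 94.13·9.81·(1 − 1.225/7636) = 923.3 N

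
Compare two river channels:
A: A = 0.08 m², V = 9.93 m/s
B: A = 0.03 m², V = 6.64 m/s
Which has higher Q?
Q(A) = 794.4 L/s, Q(B) = 199.2 L/s. Answer: A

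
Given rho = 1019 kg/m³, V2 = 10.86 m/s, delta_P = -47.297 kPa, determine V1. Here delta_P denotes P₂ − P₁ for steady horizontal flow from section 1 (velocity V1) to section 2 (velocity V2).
Formula: \Delta P = \frac{1}{2} \rho (V_1^2 - V_2^2)
Substituting knowns: -47.297 = 0.5·1019·(V1² − 10.86²)/1000
Solving for V1: V1 = √(10.86² + 2·(-47.297·1000)/1019) = 5.011 m/s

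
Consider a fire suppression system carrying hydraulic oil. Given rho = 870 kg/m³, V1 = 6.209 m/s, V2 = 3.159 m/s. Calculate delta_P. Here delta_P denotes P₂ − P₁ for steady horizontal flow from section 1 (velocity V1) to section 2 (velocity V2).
Formula: \Delta P = \frac{1}{2} \rho (V_1^2 - V_2^2)
delta_P = 0.5·870·(6.209² − 3.159²)/1000 = 12.43 kPa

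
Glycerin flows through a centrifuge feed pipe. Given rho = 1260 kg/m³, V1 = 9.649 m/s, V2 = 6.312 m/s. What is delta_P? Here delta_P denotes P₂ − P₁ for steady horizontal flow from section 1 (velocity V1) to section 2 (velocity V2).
Formula: \Delta P = \frac{1}{2} \rho (V_1^2 - V_2^2)
delta_P = 0.5·1260·(9.649² − 6.312²)/1000 = 33.55 kPa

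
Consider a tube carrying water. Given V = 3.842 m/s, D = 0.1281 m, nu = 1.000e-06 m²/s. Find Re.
Formula: Re = \frac{V D}{\nu}
Re = 3.842·0.1281/1.000e-06 = 492160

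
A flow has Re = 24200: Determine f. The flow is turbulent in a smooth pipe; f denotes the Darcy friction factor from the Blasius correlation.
Formula: f = \frac{0.316}{Re^{0.25}}
f = 0.316/24200^0.25 = 0.02534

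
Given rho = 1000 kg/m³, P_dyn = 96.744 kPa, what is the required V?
Formula: P_{dyn} = \frac{1}{2} \rho V^2
Substituting knowns: 96.744 = 0.5·1000·V²/1000
Solving for V: V = √(2·(96.744·1000)/1000) = 13.91 m/s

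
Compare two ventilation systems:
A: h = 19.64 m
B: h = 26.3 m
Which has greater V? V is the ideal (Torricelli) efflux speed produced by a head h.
V(A) = 19.63 m/s, V(B) = 22.72 m/s. Answer: B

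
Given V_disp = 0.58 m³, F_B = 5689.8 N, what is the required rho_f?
Formula: F_B = \rho_f g V_{disp}
Substituting knowns: 5689.8 = rho_f·9.81·0.58
Solving for rho_f: rho_f = 5689.8/(9.81·0.58) = 1000 kg/m³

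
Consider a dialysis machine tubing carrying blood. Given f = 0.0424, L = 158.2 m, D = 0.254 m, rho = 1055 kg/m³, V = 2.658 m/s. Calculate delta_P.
Formula: \Delta P = f \frac{L}{D} \frac{\rho V^2}{2}
delta_P = 0.0424·(158.2/0.254)·0.5·1055·2.658²/1000 = 98.42 kPa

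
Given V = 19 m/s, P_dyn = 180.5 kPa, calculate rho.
Formula: P_{dyn} = \frac{1}{2} \rho V^2
Substituting knowns: 180.5 = 0.5·rho·19²/1000
Solving for rho: rho = 2·(180.5·1000)/19² = 1000 kg/m³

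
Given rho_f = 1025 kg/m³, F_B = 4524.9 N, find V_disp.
Formula: F_B = \rho_f g V_{disp}
Substituting knowns: 4524.9 = 1025·9.81·V_disp
Solving for V_disp: V_disp = 4524.9/(1025·9.81) = 0.45 m³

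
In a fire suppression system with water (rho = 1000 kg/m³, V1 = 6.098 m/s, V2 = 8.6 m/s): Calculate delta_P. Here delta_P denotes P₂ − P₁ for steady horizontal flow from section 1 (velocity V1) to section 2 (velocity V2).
Formula: \Delta P = \frac{1}{2} \rho (V_1^2 - V_2^2)
delta_P = 0.5·1000·(6.098² − 8.6²)/1000 = -18.39 kPa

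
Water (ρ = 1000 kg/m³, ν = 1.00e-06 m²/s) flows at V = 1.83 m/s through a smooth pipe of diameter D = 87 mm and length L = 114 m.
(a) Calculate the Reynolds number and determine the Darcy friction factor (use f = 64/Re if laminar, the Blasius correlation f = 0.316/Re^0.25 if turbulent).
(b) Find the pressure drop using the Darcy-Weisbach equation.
(a) Re = V·D/ν = 1.83·0.087/1.00e-06 = 159210 → turbulent (Re > 4000); f = 0.316/Re^0.25 = 0.316/159210^0.25 = 0.01582 (Blasius is strictly valid for Re ≲ 1e5; used here as the smooth-pipe estimate the problem specifies)
(b) Darcy-Weisbach: ΔP = f·(L/D)·½ρV²/1000 = 0.01582·(114/0.087)·½·1000·1.83²/1000 = 34.71 kPa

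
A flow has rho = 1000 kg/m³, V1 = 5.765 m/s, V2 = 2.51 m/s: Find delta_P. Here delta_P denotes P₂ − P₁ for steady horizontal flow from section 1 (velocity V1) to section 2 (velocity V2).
Formula: \Delta P = \frac{1}{2} \rho (V_1^2 - V_2^2)
delta_P = 0.5·1000·(5.765² − 2.51²)/1000 = 13.47 kPa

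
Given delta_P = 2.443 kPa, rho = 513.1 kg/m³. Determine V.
Formula: V = \sqrt{\frac{2 \Delta P}{\rho}}
V = √(2·(2.443·1000)/513.1) = 3.086 m/s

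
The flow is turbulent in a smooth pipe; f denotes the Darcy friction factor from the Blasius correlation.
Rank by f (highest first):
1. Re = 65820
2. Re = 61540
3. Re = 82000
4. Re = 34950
Case 1: f = 0.01973
Case 2: f = 0.02006
Case 3: f = 0.01867
Case 4: f = 0.02311
Ranking (highest first): 4, 2, 1, 3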